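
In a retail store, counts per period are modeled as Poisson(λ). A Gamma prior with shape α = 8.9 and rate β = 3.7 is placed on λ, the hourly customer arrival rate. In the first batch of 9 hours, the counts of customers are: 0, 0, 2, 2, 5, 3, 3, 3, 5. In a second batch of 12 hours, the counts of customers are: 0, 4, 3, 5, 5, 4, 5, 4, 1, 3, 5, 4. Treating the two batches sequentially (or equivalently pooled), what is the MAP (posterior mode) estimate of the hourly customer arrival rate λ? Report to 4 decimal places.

2.9919

With a Gamma(shape α, rate β) prior, the Poisson likelihood is conjugate: the posterior is Gamma(α + ΣXᵢ, β + n).
Batch 1: sum of counts S = 23 over n = 9 hours.
After batch 1: Gamma(α+S, β+n) = Gamma(8.9+23, 3.7+9) = Gamma(31.9, 12.7).
Batch 2: sum of counts S = 43 over n = 12 hours.
After batch 2: Gamma(α+S, β+n) = Gamma(31.9+43, 12.7+12) = Gamma(74.9, 24.7).
Mode of Gamma(α,β) for α≥1 is (α−1)/β = 73.9/24.7 = 2.9919.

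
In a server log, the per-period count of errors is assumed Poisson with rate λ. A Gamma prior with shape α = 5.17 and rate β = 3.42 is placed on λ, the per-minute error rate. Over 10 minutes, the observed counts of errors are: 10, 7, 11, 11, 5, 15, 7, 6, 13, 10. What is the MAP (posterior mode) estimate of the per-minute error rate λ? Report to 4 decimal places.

7.3897

With a Gamma(shape α, rate β) prior, the Poisson likelihood is conjugate: the posterior is Gamma(α + ΣXᵢ, β + n).
Sum of counts S = 95 over n = 10 minutes.
Posterior: Gamma(α+S, β+n) = Gamma(5.17+95, 3.42+10) = Gamma(100.17, 13.42).
Mode of Gamma(α,β) for α≥1 is (α−1)/β = 99.17/13.42 = 7.3897.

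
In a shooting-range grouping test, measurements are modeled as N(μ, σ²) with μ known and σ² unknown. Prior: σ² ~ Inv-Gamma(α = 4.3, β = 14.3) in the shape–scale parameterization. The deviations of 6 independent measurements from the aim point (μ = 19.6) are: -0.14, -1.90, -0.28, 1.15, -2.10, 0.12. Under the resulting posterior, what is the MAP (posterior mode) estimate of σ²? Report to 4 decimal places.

2.2925

With known mean μ and an Inverse-Gamma(α, β) prior on σ², the Normal likelihood is conjugate: posterior is Inv-Gamma(α + n/2, β + Σ(xᵢ−μ)²/2).
Σ(xᵢ−μ)² = (-0.14)² + (-1.90)² + (-0.28)² + (1.15)² + (-2.10)² + (0.12)² = 9.4549.
Posterior: Inv-Gamma(4.3 + 6/2, 14.3 + 9.4549/2) = Inv-Gamma(7.30, 19.02745).
Mode = β/(α+1) = 19.02745/8.30 = 2.2925.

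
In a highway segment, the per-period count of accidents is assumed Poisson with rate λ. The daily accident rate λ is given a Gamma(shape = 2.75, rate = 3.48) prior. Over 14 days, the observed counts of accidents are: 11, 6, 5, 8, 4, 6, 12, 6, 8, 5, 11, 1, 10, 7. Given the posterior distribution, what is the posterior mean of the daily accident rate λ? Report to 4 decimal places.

5.8781

With a Gamma(shape α, rate β) prior, the Poisson likelihood is conjugate: the posterior is Gamma(α + ΣXᵢ, β + n).
Sum of counts S = 100 over n = 14 days.
Posterior: Gamma(α+S, β+n) = Gamma(2.75+100, 3.48+14) = Gamma(102.75, 17.48).
Posterior mean = α/β = 102.75/17.48 = 5.8781.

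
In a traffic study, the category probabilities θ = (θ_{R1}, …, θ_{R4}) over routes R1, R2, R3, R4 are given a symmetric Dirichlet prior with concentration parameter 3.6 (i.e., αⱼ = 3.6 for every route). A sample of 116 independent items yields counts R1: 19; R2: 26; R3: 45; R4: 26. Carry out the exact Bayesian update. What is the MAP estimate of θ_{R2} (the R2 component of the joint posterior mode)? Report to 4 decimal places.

The Dirichlet prior is conjugate to the Multinomial likelihood: each posterior αⱼ = prior αⱼ + observed count nⱼ.
Posterior concentration: (22.6, 29.6, 48.6, 29.6), total = 130.4.
Joint mode component: (α_{R2}−1)/(Σα−K) = 28.6/126.4 = 0.2263.

0.2263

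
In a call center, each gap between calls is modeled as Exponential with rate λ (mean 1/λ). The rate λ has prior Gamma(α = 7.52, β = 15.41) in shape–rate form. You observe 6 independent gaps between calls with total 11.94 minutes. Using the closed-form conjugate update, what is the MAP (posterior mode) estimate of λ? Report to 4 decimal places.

0.4578

With a Gamma(shape α, rate β) prior on the exponential rate λ, the posterior after n observations with total T = Σxᵢ is Gamma(α+n, β+T).
Posterior: Gamma(7.52+6, 15.41+11.94) = Gamma(13.52, 27.35).
Mode = (α−1)/β = 0.4578.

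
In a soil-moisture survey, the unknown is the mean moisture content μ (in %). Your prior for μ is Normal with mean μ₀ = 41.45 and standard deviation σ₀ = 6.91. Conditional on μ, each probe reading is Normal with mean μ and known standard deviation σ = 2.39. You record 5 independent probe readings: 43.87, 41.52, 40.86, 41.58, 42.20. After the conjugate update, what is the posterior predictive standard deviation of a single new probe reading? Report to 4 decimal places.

For Normal data with known variance σ², a Normal(μ₀, σ₀²) prior on μ is conjugate. Posterior precision = 1/σ₀² + n/σ²; posterior mean is the precision-weighted average of μ₀ and x̄.
σ₀² = 6.91² = 47.7481, σ² = 2.39² = 5.7121; σ² + n·σ₀² = 5.7121 + 5·47.7481 = 244.4526.
Posterior precision = 1/σ₀² + n/σ² = 1/47.7481 + 5/5.7121 = (σ² + n·σ₀²)/(σ₀²σ²) = 244.4526/(47.7481·5.7121); posterior variance σₙ² = σ₀²σ²/(σ² + n·σ₀²) = 47.7481·5.7121/244.4526 = 1.115725.
Predictive variance for one new observation = σₙ² + σ² = 47.7481·5.7121/244.4526 + 5.7121 = σ²·(σ₀² + 244.4526)/244.4526 = 5.7121·292.2007/244.4526 = 6.827825; SD = √(5.7121·292.2007/244.4526) = 2.6130.

2.6130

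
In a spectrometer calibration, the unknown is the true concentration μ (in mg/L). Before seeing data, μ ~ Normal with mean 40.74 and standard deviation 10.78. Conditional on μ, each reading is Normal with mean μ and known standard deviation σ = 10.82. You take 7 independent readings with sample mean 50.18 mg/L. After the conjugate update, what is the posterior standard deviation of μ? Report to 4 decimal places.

3.8237

For Normal data with known variance σ², a Normal(μ₀, σ₀²) prior on μ is conjugate. Posterior precision = 1/σ₀² + n/σ²; posterior mean is the precision-weighted average of μ₀ and x̄.
σ₀² = 10.78² = 116.2084, σ² = 10.82² = 117.0724; σ² + n·σ₀² = 117.0724 + 7·116.2084 = 930.5312.
Posterior precision = 1/σ₀² + n/σ² = 1/116.2084 + 7/117.0724 = (σ² + n·σ₀²)/(σ₀²σ²) = 930.5312/(116.2084·117.0724); posterior variance σₙ² = σ₀²σ²/(σ² + n·σ₀²) = 116.2084·117.0724/930.5312 = 14.620462.
Posterior SD = √σₙ² = √(116.2084·117.0724/930.5312) = 3.8237.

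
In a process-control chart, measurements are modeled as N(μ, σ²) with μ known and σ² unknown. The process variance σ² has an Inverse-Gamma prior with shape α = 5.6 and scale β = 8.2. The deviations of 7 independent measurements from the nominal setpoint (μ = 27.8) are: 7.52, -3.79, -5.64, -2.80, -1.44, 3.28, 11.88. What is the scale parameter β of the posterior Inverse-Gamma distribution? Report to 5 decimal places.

With known mean μ and an Inverse-Gamma(α, β) prior on σ², the Normal likelihood is conjugate: posterior is Inv-Gamma(α + n/2, β + Σ(xᵢ−μ)²/2).
Σ(xᵢ−μ)² = (7.52)² + (-3.79)² + (-5.64)² + (-2.80)² + (-1.44)² + (3.28)² + (11.88)² = 264.5305.
Posterior: Inv-Gamma(5.6 + 7/2, 8.2 + 264.5305/2) = Inv-Gamma(9.10, 140.46525).
Posterior β = 140.46525.

140.46525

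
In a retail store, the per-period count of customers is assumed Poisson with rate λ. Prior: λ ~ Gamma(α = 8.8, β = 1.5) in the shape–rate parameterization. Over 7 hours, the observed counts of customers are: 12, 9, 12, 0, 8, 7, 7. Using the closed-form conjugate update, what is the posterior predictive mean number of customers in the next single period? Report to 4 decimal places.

With a Gamma(shape α, rate β) prior, the Poisson likelihood is conjugate: the posterior is Gamma(α + ΣXᵢ, β + n).
Sum of counts S = 55 over n = 7 hours.
Posterior: Gamma(α+S, β+n) = Gamma(8.8+55, 1.5+7) = Gamma(63.8, 8.5).
The predictive distribution for one future period is NegBinom with mean α/β = 7.5059.

7.5059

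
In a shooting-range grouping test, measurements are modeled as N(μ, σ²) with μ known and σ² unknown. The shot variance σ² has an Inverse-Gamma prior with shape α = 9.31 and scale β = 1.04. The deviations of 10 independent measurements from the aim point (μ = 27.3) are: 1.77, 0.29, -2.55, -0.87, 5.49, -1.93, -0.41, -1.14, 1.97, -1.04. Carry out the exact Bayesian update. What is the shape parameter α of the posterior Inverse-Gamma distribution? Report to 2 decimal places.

14.31

With known mean μ and an Inverse-Gamma(α, β) prior on σ², the Normal likelihood is conjugate: posterior is Inv-Gamma(α + n/2, β + Σ(xᵢ−μ)²/2).
Σ(xᵢ−μ)² = (1.77)² + (0.29)² + (-2.55)² + (-0.87)² + (5.49)² + (-1.93)² + (-0.41)² + (-1.14)² + (1.97)² + (-1.04)² = 50.7716.
Posterior: Inv-Gamma(9.31 + 10/2, 1.04 + 50.7716/2) = Inv-Gamma(14.31, 26.42580).
Posterior α = 14.31.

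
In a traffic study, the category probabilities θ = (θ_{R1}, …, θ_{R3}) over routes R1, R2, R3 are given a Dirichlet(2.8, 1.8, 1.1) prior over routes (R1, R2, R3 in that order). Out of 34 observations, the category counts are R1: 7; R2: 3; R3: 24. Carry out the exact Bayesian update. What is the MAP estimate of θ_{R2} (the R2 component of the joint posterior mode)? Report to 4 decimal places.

0.1035

The Dirichlet prior is conjugate to the Multinomial likelihood: each posterior αⱼ = prior αⱼ + observed count nⱼ.
Posterior concentration: (9.8, 4.8, 25.1), total = 39.7.
Joint mode component: (α_{R2}−1)/(Σα−K) = 3.8/36.7 = 0.1035.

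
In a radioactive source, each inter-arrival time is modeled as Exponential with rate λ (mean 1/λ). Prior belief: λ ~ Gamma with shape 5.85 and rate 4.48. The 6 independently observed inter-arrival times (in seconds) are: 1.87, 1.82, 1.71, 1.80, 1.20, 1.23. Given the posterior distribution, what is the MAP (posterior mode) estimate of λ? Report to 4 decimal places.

With a Gamma(shape α, rate β) prior on the exponential rate λ, the posterior after n observations with total T = Σxᵢ is Gamma(α+n, β+T).
Sum of observations T = 9.63 seconds; n = 6.
Posterior: Gamma(5.85+6, 4.48+9.63) = Gamma(11.85, 14.11).
Mode = (α−1)/β = 0.7690.

0.7690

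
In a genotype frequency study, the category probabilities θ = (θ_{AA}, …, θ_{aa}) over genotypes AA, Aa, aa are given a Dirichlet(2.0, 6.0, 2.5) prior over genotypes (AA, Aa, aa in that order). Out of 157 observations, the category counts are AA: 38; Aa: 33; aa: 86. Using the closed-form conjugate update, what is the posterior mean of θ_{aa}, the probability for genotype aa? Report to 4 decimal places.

The Dirichlet prior is conjugate to the Multinomial likelihood: each posterior αⱼ = prior αⱼ + observed count nⱼ.
Posterior concentration: (40.0, 39.0, 88.5), total = 167.5.
E[θ_{aa}|data] = α_{aa}/Σα = 88.5/167.5 = 0.5284.

0.5284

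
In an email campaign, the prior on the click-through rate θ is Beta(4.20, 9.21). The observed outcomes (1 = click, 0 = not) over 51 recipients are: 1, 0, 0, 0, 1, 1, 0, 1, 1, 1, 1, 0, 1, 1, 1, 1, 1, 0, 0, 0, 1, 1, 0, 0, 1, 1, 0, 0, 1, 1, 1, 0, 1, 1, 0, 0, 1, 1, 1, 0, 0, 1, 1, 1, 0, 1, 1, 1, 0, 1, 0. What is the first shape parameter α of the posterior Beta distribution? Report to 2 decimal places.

35.20

The Beta prior is conjugate to a Binomial/Bernoulli likelihood; the update adds successes to α and failures to β.
Posterior: Beta(α+k, β+n−k) = Beta(4.20+31, 9.21+20) = Beta(35.20, 29.21).
Posterior α = 35.20.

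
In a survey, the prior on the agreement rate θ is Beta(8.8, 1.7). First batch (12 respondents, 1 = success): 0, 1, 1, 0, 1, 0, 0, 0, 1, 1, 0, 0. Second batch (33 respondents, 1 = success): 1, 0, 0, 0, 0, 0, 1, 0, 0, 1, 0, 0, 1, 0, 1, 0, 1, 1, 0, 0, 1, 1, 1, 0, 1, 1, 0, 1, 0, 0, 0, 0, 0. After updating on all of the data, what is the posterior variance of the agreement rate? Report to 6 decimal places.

The Beta prior is conjugate to a Binomial/Bernoulli likelihood; the update adds successes to α and failures to β.
After batch 1: Beta(8.8+5, 1.7+7) = Beta(13.8, 8.7).
After batch 2: Beta(13.8+13, 8.7+20) = Beta(26.8, 28.7).
Var = αβ/((α+β)²(α+β+1)) = 26.8·28.7/(55.5²·56.5) = 0.004420.

0.004420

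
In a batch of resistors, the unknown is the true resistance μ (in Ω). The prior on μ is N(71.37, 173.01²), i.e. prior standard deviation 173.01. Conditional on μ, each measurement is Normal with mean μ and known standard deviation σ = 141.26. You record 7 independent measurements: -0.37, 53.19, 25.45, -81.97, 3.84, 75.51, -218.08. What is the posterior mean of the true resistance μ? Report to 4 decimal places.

-12.3720

For Normal data with known variance σ², a Normal(μ₀, σ₀²) prior on μ is conjugate. Posterior precision = 1/σ₀² + n/σ²; posterior mean is the precision-weighted average of μ₀ and x̄.
Σxᵢ = (-0.37) + 53.19 + 25.45 + (-81.97) + 3.84 + 75.51 + (-218.08) = -142.43, so n·x̄ = -142.43.
σ₀² = 173.01² = 29932.4601, σ² = 141.26² = 19954.3876; σ² + n·σ₀² = 19954.3876 + 7·29932.4601 = 229481.6083.
Posterior mean = (μ₀/σ₀² + n·x̄/σ²)/(1/σ₀² + n/σ²) = (σ²·μ₀ + σ₀²·n·x̄)/(σ² + n·σ₀²) = (19954.3876·71.37 + 29932.4601·(-142.43))/229481.6083 = -2839135.649031/229481.6083 = -12.3720.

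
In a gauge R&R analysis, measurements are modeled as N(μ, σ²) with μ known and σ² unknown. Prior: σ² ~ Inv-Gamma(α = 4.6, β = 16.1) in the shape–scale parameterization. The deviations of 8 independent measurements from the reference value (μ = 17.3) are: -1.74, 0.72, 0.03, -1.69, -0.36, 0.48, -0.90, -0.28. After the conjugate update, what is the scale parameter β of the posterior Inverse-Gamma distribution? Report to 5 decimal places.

With known mean μ and an Inverse-Gamma(α, β) prior on σ², the Normal likelihood is conjugate: posterior is Inv-Gamma(α + n/2, β + Σ(xᵢ−μ)²/2).
Σ(xᵢ−μ)² = (-1.74)² + (0.72)² + (0.03)² + (-1.69)² + (-0.36)² + (0.48)² + (-0.90)² + (-0.28)² = 7.6514.
Posterior: Inv-Gamma(4.6 + 8/2, 16.1 + 7.6514/2) = Inv-Gamma(8.60, 19.92570).
Posterior β = 19.92570.

19.92570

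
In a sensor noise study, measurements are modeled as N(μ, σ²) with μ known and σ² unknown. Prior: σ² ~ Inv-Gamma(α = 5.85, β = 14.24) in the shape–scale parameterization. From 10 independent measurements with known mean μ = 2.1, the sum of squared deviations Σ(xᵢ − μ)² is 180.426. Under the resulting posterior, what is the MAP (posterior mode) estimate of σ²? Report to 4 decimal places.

8.8146

With known mean μ and an Inverse-Gamma(α, β) prior on σ², the Normal likelihood is conjugate: posterior is Inv-Gamma(α + n/2, β + Σ(xᵢ−μ)²/2).
Posterior: Inv-Gamma(5.85 + 10/2, 14.24 + 180.426/2) = Inv-Gamma(10.85, 104.4530).
Mode = β/(α+1) = 104.4530/11.85 = 8.8146.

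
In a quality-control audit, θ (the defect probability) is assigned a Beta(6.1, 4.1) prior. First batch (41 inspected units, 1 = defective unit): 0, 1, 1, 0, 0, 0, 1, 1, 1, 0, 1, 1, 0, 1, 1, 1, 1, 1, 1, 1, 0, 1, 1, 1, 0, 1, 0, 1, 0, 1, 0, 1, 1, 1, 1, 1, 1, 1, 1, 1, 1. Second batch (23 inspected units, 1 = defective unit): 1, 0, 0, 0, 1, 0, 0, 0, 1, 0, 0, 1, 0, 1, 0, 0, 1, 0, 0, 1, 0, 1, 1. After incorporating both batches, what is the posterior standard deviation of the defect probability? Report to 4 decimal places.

0.0563

The Beta prior is conjugate to a Binomial/Bernoulli likelihood; the update adds successes to α and failures to β.
After batch 1: Beta(6.1+30, 4.1+11) = Beta(36.1, 15.1).
After batch 2: Beta(36.1+9, 15.1+14) = Beta(45.1, 29.1).
Var = αβ/((α+β)²(α+β+1)) = 45.1·29.1/(74.2²·75.2) = 0.00316989; SD = √0.00316989 = 0.0563.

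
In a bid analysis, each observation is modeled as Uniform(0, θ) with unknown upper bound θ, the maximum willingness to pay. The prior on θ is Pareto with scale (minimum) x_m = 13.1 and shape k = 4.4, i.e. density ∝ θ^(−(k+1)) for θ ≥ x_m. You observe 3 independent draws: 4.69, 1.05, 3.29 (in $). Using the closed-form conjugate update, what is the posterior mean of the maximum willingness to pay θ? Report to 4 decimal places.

15.1469

A Pareto(scale x_m, shape k) prior on the upper bound θ of Uniform(0, θ) is conjugate: posterior is Pareto(max(x_m, max xᵢ), k + n).
Sample maximum = 4.69; prior scale x_m = 13.1 → posterior scale = max = 13.10.
Posterior shape = 4.4 + 3 = 7.4.
E[θ|data] = k·x_m/(k−1) = 7.4·13.10/6.4 = 15.1469.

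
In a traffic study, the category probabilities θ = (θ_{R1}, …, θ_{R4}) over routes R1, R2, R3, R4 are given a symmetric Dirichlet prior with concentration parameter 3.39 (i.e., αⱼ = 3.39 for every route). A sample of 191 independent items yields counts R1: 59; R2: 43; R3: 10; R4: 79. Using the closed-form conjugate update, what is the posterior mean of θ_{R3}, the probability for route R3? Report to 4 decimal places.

0.0655

The Dirichlet prior is conjugate to the Multinomial likelihood: each posterior αⱼ = prior αⱼ + observed count nⱼ.
Posterior concentration: (62.39, 46.39, 13.39, 82.39), total = 204.56.
E[θ_{R3}|data] = α_{R3}/Σα = 13.39/204.56 = 0.0655.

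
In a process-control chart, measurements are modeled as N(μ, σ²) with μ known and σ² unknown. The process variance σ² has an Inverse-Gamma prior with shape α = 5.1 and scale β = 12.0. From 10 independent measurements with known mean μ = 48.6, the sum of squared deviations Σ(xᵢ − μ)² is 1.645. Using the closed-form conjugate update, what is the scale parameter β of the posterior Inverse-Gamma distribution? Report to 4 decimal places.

With known mean μ and an Inverse-Gamma(α, β) prior on σ², the Normal likelihood is conjugate: posterior is Inv-Gamma(α + n/2, β + Σ(xᵢ−μ)²/2).
Posterior: Inv-Gamma(5.1 + 10/2, 12.0 + 1.645/2) = Inv-Gamma(10.10, 12.8225).
Posterior β = 12.8225.

12.8225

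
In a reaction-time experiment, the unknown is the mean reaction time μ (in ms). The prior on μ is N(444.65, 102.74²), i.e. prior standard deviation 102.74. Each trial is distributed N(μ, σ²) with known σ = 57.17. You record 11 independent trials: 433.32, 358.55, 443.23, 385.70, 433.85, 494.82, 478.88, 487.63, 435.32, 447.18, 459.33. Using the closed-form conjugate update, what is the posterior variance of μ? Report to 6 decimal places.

288.993183

For Normal data with known variance σ², a Normal(μ₀, σ₀²) prior on μ is conjugate. Posterior precision = 1/σ₀² + n/σ²; posterior mean is the precision-weighted average of μ₀ and x̄.
σ₀² = 102.74² = 10555.5076, σ² = 57.17² = 3268.4089; σ² + n·σ₀² = 3268.4089 + 11·10555.5076 = 119378.9925.
Posterior precision = 1/σ₀² + n/σ² = 1/10555.5076 + 11/3268.4089 = (σ² + n·σ₀²)/(σ₀²σ²) = 119378.9925/(10555.5076·3268.4089); posterior variance σₙ² = σ₀²σ²/(σ² + n·σ₀²) = 10555.5076·3268.4089/119378.9925 = 288.993183.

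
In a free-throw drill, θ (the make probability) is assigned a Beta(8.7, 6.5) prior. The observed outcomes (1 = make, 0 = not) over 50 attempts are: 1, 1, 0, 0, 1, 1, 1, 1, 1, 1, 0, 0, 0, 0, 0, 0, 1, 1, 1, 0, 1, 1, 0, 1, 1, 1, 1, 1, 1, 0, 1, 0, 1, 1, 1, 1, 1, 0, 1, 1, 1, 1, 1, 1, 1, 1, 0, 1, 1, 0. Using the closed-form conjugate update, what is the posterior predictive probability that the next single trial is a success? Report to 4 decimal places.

The Beta prior is conjugate to a Binomial/Bernoulli likelihood; the update adds successes to α and failures to β.
Posterior: Beta(α+k, β+n−k) = Beta(8.7+35, 6.5+15) = Beta(43.7, 21.5).
For a single future Bernoulli trial, P(success | data) = α/(α+β) = 0.6702.

0.6702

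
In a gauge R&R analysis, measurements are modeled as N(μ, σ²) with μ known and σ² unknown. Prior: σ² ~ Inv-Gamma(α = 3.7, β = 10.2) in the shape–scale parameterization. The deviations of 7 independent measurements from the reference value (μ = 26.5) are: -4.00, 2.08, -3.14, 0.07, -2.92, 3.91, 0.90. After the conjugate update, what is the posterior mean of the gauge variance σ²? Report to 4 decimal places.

With known mean μ and an Inverse-Gamma(α, β) prior on σ², the Normal likelihood is conjugate: posterior is Inv-Gamma(α + n/2, β + Σ(xᵢ−μ)²/2).
Σ(xᵢ−μ)² = (-4.00)² + (2.08)² + (-3.14)² + (0.07)² + (-2.92)² + (3.91)² + (0.90)² = 54.8154.
Posterior: Inv-Gamma(3.7 + 7/2, 10.2 + 54.8154/2) = Inv-Gamma(7.20, 37.60770).
E[σ²|data] = β/(α−1) = 37.60770/6.20 = 6.0658.

6.0658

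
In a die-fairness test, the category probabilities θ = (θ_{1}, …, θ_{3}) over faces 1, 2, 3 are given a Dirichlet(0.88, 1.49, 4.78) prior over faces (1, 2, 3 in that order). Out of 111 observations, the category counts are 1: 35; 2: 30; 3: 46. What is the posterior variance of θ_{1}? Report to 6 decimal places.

0.001775

The Dirichlet prior is conjugate to the Multinomial likelihood: each posterior αⱼ = prior αⱼ + observed count nⱼ.
Posterior concentration: (35.88, 31.49, 50.78), total = 118.15.
Var[θ_j] = α_j(Σα−α_j)/((Σα)²(Σα+1)) = 35.88·82.27/(118.15²·119.15) = 0.001775.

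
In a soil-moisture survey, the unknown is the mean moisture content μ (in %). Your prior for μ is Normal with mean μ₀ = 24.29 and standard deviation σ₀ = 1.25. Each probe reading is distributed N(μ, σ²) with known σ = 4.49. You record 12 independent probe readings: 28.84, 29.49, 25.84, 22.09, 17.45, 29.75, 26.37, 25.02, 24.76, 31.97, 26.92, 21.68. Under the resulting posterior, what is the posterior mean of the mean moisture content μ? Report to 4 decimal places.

25.0409

For Normal data with known variance σ², a Normal(μ₀, σ₀²) prior on μ is conjugate. Posterior precision = 1/σ₀² + n/σ²; posterior mean is the precision-weighted average of μ₀ and x̄.
Σxᵢ = 28.84 + 29.49 + 25.84 + 22.09 + 17.45 + 29.75 + 26.37 + 25.02 + 24.76 + 31.97 + 26.92 + 21.68 = 310.18, so n·x̄ = 310.18.
σ₀² = 1.25² = 1.5625, σ² = 4.49² = 20.1601; σ² + n·σ₀² = 20.1601 + 12·1.5625 = 38.9101.
Posterior mean = (μ₀/σ₀² + n·x̄/σ²)/(1/σ₀² + n/σ²) = (σ²·μ₀ + σ₀²·n·x̄)/(σ² + n·σ₀²) = (20.1601·24.29 + 1.5625·310.18)/38.9101 = 974.345079/38.9101 = 25.0409.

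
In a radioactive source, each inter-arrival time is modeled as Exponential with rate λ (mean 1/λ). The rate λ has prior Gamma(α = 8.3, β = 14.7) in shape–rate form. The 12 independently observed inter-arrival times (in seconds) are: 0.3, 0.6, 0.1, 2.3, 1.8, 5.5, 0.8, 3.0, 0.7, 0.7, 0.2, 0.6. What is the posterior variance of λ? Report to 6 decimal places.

With a Gamma(shape α, rate β) prior on the exponential rate λ, the posterior after n observations with total T = Σxᵢ is Gamma(α+n, β+T).
Sum of observations T = 16.6 seconds; n = 12.
Posterior: Gamma(8.3+12, 14.7+16.6) = Gamma(20.3, 31.3).
Var = α/β² = 0.020721.

0.020721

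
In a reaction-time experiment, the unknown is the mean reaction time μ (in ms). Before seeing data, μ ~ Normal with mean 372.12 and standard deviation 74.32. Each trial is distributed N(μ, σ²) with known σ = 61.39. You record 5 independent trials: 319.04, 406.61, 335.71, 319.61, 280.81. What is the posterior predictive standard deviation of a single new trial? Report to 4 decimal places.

66.5731

For Normal data with known variance σ², a Normal(μ₀, σ₀²) prior on μ is conjugate. Posterior precision = 1/σ₀² + n/σ²; posterior mean is the precision-weighted average of μ₀ and x̄.
σ₀² = 74.32² = 5523.4624, σ² = 61.39² = 3768.7321; σ² + n·σ₀² = 3768.7321 + 5·5523.4624 = 31386.0441.
Posterior precision = 1/σ₀² + n/σ² = 1/5523.4624 + 5/3768.7321 = (σ² + n·σ₀²)/(σ₀²σ²) = 31386.0441/(5523.4624·3768.7321); posterior variance σₙ² = σ₀²σ²/(σ² + n·σ₀²) = 5523.4624·3768.7321/31386.0441 = 663.239049.
Predictive variance for one new observation = σₙ² + σ² = 5523.4624·3768.7321/31386.0441 + 3768.7321 = σ²·(σ₀² + 31386.0441)/31386.0441 = 3768.7321·36909.5065/31386.0441 = 4431.971149; SD = √(3768.7321·36909.5065/31386.0441) = 66.5731.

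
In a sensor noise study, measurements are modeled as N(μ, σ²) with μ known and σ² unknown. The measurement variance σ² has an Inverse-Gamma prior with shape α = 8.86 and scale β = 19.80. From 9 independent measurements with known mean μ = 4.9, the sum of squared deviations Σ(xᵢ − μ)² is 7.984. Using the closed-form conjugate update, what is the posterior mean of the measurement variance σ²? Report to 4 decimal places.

With known mean μ and an Inverse-Gamma(α, β) prior on σ², the Normal likelihood is conjugate: posterior is Inv-Gamma(α + n/2, β + Σ(xᵢ−μ)²/2).
Posterior: Inv-Gamma(8.86 + 9/2, 19.80 + 7.984/2) = Inv-Gamma(13.36, 23.7920).
E[σ²|data] = β/(α−1) = 23.7920/12.36 = 1.9249.

1.9249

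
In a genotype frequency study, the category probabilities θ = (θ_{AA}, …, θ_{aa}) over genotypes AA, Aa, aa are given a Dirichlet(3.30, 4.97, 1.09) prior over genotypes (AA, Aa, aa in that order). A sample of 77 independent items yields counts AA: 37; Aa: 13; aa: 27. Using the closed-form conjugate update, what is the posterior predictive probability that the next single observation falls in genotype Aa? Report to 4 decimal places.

The Dirichlet prior is conjugate to the Multinomial likelihood: each posterior αⱼ = prior αⱼ + observed count nⱼ.
Posterior concentration: (40.30, 17.97, 28.09), total = 86.36.
P(next = Aa | data) = α_{Aa}/Σα = 0.2081.

0.2081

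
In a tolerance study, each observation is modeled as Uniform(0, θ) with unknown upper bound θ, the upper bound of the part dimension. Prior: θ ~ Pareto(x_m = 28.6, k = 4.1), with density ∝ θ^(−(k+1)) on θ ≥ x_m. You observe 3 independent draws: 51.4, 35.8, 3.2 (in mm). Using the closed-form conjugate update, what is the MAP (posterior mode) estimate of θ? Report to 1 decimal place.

A Pareto(scale x_m, shape k) prior on the upper bound θ of Uniform(0, θ) is conjugate: posterior is Pareto(max(x_m, max xᵢ), k + n).
Sample maximum = 51.4; prior scale x_m = 28.6 → posterior scale = max = 51.4.
Posterior shape = 4.1 + 3 = 7.1.
The Pareto density is decreasing on [x_m, ∞), so the mode is x_m = 51.4.

51.4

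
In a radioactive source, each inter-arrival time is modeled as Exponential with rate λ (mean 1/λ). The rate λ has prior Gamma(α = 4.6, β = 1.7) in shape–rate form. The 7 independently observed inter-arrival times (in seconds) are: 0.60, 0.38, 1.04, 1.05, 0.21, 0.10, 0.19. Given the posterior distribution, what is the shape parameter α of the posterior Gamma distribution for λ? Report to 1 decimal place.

11.6

With a Gamma(shape α, rate β) prior on the exponential rate λ, the posterior after n observations with total T = Σxᵢ is Gamma(α+n, β+T).
Sum of observations T = 3.57 seconds; n = 7.
Posterior: Gamma(4.6+7, 1.7+3.57) = Gamma(11.6, 5.27).
Posterior α = 11.6.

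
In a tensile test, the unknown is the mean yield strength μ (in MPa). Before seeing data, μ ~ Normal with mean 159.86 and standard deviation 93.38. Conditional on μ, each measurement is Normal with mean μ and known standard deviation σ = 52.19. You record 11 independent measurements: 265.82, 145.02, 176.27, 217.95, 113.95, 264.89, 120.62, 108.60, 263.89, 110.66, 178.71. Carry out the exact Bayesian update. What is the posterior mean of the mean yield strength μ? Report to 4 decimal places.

178.2399

For Normal data with known variance σ², a Normal(μ₀, σ₀²) prior on μ is conjugate. Posterior precision = 1/σ₀² + n/σ²; posterior mean is the precision-weighted average of μ₀ and x̄.
Σxᵢ = 265.82 + 145.02 + 176.27 + 217.95 + 113.95 + 264.89 + 120.62 + 108.60 + 263.89 + 110.66 + 178.71 = 1966.38, so n·x̄ = 1966.38.
σ₀² = 93.38² = 8719.8244, σ² = 52.19² = 2723.7961; σ² + n·σ₀² = 2723.7961 + 11·8719.8244 = 98641.8645.
Posterior mean = (μ₀/σ₀² + n·x̄/σ²)/(1/σ₀² + n/σ²) = (σ²·μ₀ + σ₀²·n·x̄)/(σ² + n·σ₀²) = (2723.7961·159.86 + 8719.8244·1966.38)/98641.8645 = 17581914.348218/98641.8645 = 178.2399.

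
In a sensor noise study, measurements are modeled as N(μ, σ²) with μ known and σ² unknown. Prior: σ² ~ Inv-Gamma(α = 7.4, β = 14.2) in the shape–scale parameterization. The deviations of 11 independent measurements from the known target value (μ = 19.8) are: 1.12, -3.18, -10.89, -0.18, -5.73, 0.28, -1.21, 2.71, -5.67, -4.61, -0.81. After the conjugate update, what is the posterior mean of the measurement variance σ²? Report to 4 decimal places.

With known mean μ and an Inverse-Gamma(α, β) prior on σ², the Normal likelihood is conjugate: posterior is Inv-Gamma(α + n/2, β + Σ(xᵢ−μ)²/2).
Σ(xᵢ−μ)² = (1.12)² + (-3.18)² + (-10.89)² + (-0.18)² + (-5.73)² + (0.28)² + (-1.21)² + (2.71)² + (-5.67)² + (-4.61)² + (-0.81)² = 225.7679.
Posterior: Inv-Gamma(7.4 + 11/2, 14.2 + 225.7679/2) = Inv-Gamma(12.90, 127.08395).
E[σ²|data] = β/(α−1) = 127.08395/11.90 = 10.6793.

10.6793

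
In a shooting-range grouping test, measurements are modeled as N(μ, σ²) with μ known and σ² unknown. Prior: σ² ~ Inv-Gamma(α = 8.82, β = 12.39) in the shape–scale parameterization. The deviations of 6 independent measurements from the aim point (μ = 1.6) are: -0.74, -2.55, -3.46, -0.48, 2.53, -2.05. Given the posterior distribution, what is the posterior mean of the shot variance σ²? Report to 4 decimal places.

With known mean μ and an Inverse-Gamma(α, β) prior on σ², the Normal likelihood is conjugate: posterior is Inv-Gamma(α + n/2, β + Σ(xᵢ−μ)²/2).
Σ(xᵢ−μ)² = (-0.74)² + (-2.55)² + (-3.46)² + (-0.48)² + (2.53)² + (-2.05)² = 29.8555.
Posterior: Inv-Gamma(8.82 + 6/2, 12.39 + 29.8555/2) = Inv-Gamma(11.82, 27.31775).
E[σ²|data] = β/(α−1) = 27.31775/10.82 = 2.5247.

2.5247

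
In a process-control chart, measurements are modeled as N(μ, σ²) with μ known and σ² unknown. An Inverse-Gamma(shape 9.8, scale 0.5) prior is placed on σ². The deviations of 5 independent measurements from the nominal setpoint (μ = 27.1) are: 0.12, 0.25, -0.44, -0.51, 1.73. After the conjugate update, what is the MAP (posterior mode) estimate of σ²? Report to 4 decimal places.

With known mean μ and an Inverse-Gamma(α, β) prior on σ², the Normal likelihood is conjugate: posterior is Inv-Gamma(α + n/2, β + Σ(xᵢ−μ)²/2).
Σ(xᵢ−μ)² = (0.12)² + (0.25)² + (-0.44)² + (-0.51)² + (1.73)² = 3.5235.
Posterior: Inv-Gamma(9.8 + 5/2, 0.5 + 3.5235/2) = Inv-Gamma(12.30, 2.26175).
Mode = β/(α+1) = 2.26175/13.30 = 0.1701.

0.1701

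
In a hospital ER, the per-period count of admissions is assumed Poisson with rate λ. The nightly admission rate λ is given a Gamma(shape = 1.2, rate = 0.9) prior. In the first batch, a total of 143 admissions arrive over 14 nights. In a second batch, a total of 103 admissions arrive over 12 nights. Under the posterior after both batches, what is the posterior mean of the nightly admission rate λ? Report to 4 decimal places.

With a Gamma(shape α, rate β) prior, the Poisson likelihood is conjugate: the posterior is Gamma(α + ΣXᵢ, β + n).
After batch 1: Gamma(α+S, β+n) = Gamma(1.2+143, 0.9+14) = Gamma(144.2, 14.9).
After batch 2: Gamma(α+S, β+n) = Gamma(144.2+103, 14.9+12) = Gamma(247.2, 26.9).
Posterior mean = α/β = 247.2/26.9 = 9.1896.

9.1896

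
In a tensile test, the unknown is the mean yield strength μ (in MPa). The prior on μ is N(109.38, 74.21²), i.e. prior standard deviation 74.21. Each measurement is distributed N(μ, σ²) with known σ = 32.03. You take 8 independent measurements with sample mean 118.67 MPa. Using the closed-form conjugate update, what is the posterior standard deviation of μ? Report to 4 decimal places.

11.1947

For Normal data with known variance σ², a Normal(μ₀, σ₀²) prior on μ is conjugate. Posterior precision = 1/σ₀² + n/σ²; posterior mean is the precision-weighted average of μ₀ and x̄.
σ₀² = 74.21² = 5507.1241, σ² = 32.03² = 1025.9209; σ² + n·σ₀² = 1025.9209 + 8·5507.1241 = 45082.9137.
Posterior precision = 1/σ₀² + n/σ² = 1/5507.1241 + 8/1025.9209 = (σ² + n·σ₀²)/(σ₀²σ²) = 45082.9137/(5507.1241·1025.9209); posterior variance σₙ² = σ₀²σ²/(σ² + n·σ₀²) = 5507.1241·1025.9209/45082.9137 = 125.321840.
Posterior SD = √σₙ² = √(5507.1241·1025.9209/45082.9137) = 11.1947.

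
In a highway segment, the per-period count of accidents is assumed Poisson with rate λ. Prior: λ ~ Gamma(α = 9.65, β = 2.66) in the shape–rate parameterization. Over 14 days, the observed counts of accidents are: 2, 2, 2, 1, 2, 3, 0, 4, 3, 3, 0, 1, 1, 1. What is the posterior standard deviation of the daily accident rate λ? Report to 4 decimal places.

With a Gamma(shape α, rate β) prior, the Poisson likelihood is conjugate: the posterior is Gamma(α + ΣXᵢ, β + n).
Sum of counts S = 25 over n = 14 days.
Posterior: Gamma(α+S, β+n) = Gamma(9.65+25, 2.66+14) = Gamma(34.65, 16.66).
SD = √α/β = √34.65/16.66 = 0.3533.

0.3533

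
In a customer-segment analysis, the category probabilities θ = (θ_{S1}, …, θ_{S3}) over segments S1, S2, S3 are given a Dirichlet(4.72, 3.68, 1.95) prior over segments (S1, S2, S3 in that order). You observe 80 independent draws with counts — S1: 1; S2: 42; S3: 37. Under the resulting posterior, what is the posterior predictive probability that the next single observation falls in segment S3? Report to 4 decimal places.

0.4311

The Dirichlet prior is conjugate to the Multinomial likelihood: each posterior αⱼ = prior αⱼ + observed count nⱼ.
Posterior concentration: (5.72, 45.68, 38.95), total = 90.35.
P(next = S3 | data) = α_{S3}/Σα = 0.4311.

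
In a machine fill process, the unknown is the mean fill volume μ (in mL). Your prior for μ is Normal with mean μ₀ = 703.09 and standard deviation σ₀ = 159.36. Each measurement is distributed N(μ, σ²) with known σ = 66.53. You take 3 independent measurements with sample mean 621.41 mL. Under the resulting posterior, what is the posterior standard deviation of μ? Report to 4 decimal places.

37.3417

For Normal data with known variance σ², a Normal(μ₀, σ₀²) prior on μ is conjugate. Posterior precision = 1/σ₀² + n/σ²; posterior mean is the precision-weighted average of μ₀ and x̄.
σ₀² = 159.36² = 25395.6096, σ² = 66.53² = 4426.2409; σ² + n·σ₀² = 4426.2409 + 3·25395.6096 = 80613.0697.
Posterior precision = 1/σ₀² + n/σ² = 1/25395.6096 + 3/4426.2409 = (σ² + n·σ₀²)/(σ₀²σ²) = 80613.0697/(25395.6096·4426.2409); posterior variance σₙ² = σ₀²σ²/(σ² + n·σ₀²) = 25395.6096·4426.2409/80613.0697 = 1394.402748.
Posterior SD = √σₙ² = √(25395.6096·4426.2409/80613.0697) = 37.3417.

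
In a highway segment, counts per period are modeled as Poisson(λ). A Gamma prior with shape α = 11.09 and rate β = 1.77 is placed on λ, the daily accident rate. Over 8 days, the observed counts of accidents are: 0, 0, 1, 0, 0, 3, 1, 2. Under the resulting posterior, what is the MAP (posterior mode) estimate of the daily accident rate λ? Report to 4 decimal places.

With a Gamma(shape α, rate β) prior, the Poisson likelihood is conjugate: the posterior is Gamma(α + ΣXᵢ, β + n).
Sum of counts S = 7 over n = 8 days.
Posterior: Gamma(α+S, β+n) = Gamma(11.09+7, 1.77+8) = Gamma(18.09, 9.77).
Mode of Gamma(α,β) for α≥1 is (α−1)/β = 17.09/9.77 = 1.7492.

1.7492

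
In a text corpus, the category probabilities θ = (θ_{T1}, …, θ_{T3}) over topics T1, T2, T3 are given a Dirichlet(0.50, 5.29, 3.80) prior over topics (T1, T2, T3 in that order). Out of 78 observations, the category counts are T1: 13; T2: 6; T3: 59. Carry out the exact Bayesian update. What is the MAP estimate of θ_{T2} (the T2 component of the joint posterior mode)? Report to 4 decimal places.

0.1216

The Dirichlet prior is conjugate to the Multinomial likelihood: each posterior αⱼ = prior αⱼ + observed count nⱼ.
Posterior concentration: (13.50, 11.29, 62.80), total = 87.59.
Joint mode component: (α_{T2}−1)/(Σα−K) = 10.29/84.59 = 0.1216.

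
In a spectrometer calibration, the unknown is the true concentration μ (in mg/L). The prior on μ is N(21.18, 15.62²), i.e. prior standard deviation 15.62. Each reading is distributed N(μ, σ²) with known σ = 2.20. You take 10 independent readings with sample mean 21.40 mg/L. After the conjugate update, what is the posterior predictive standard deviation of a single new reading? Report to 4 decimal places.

2.3072

For Normal data with known variance σ², a Normal(μ₀, σ₀²) prior on μ is conjugate. Posterior precision = 1/σ₀² + n/σ²; posterior mean is the precision-weighted average of μ₀ and x̄.
σ₀² = 15.62² = 243.9844, σ² = 2.20² = 4.84; σ² + n·σ₀² = 4.84 + 10·243.9844 = 2444.684.
Posterior precision = 1/σ₀² + n/σ² = 1/243.9844 + 10/4.84 = (σ² + n·σ₀²)/(σ₀²σ²) = 2444.684/(243.9844·4.84); posterior variance σₙ² = σ₀²σ²/(σ² + n·σ₀²) = 243.9844·4.84/2444.684 = 0.483042.
Predictive variance for one new observation = σₙ² + σ² = 243.9844·4.84/2444.684 + 4.84 = σ²·(σ₀² + 2444.684)/2444.684 = 4.84·2688.6684/2444.684 = 5.323042; SD = √(4.84·2688.6684/2444.684) = 2.3072.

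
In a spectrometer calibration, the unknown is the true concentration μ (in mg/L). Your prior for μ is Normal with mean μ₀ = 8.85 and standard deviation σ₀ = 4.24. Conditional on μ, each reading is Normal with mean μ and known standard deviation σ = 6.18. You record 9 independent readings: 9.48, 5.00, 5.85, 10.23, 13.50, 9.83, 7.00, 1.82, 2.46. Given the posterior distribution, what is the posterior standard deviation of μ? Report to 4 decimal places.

1.8529

For Normal data with known variance σ², a Normal(μ₀, σ₀²) prior on μ is conjugate. Posterior precision = 1/σ₀² + n/σ²; posterior mean is the precision-weighted average of μ₀ and x̄.
σ₀² = 4.24² = 17.9776, σ² = 6.18² = 38.1924; σ² + n·σ₀² = 38.1924 + 9·17.9776 = 199.9908.
Posterior precision = 1/σ₀² + n/σ² = 1/17.9776 + 9/38.1924 = (σ² + n·σ₀²)/(σ₀²σ²) = 199.9908/(17.9776·38.1924); posterior variance σₙ² = σ₀²σ²/(σ² + n·σ₀²) = 17.9776·38.1924/199.9908 = 3.433196.
Posterior SD = √σₙ² = √(17.9776·38.1924/199.9908) = 1.8529.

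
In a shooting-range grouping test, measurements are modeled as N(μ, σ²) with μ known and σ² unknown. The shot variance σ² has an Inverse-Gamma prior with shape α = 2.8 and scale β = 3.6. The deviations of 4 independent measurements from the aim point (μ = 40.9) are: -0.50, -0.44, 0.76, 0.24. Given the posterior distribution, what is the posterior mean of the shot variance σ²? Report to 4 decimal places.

With known mean μ and an Inverse-Gamma(α, β) prior on σ², the Normal likelihood is conjugate: posterior is Inv-Gamma(α + n/2, β + Σ(xᵢ−μ)²/2).
Σ(xᵢ−μ)² = (-0.50)² + (-0.44)² + (0.76)² + (0.24)² = 1.0788.
Posterior: Inv-Gamma(2.8 + 4/2, 3.6 + 1.0788/2) = Inv-Gamma(4.80, 4.13940).
E[σ²|data] = β/(α−1) = 4.13940/3.80 = 1.0893.

1.0893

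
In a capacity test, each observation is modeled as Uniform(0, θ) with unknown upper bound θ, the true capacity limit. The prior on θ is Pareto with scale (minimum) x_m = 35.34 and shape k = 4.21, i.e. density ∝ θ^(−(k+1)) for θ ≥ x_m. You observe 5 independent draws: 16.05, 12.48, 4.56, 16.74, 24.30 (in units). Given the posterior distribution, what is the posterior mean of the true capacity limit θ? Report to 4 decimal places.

39.6445

A Pareto(scale x_m, shape k) prior on the upper bound θ of Uniform(0, θ) is conjugate: posterior is Pareto(max(x_m, max xᵢ), k + n).
Sample maximum = 24.30; prior scale x_m = 35.34 → posterior scale = max = 35.34.
Posterior shape = 4.21 + 5 = 9.21.
E[θ|data] = k·x_m/(k−1) = 9.21·35.34/8.21 = 39.6445.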